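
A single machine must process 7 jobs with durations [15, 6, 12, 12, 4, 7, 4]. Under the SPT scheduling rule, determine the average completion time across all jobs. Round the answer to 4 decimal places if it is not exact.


Sort jobs by processing time (SPT order): [4, 4, 6, 7, 12, 12, 15]
Compute completion times sequentially:
  Job 1: processing = 4, completes at 4
  Job 2: processing = 4, completes at 8
  Job 3: processing = 6, completes at 14
  Job 4: processing = 7, completes at 21
  Job 5: processing = 12, completes at 33
  Job 6: processing = 12, completes at 45
  Job 7: processing = 15, completes at 60
Sum of completion times = 185
Average completion time = 185/7 = 26.4286

26.4286


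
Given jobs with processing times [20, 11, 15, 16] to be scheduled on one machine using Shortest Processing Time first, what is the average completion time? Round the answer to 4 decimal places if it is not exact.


Sort jobs by processing time (SPT order): [11, 15, 16, 20]
Compute completion times sequentially:
  Job 1: processing = 11, completes at 11
  Job 2: processing = 15, completes at 26
  Job 3: processing = 16, completes at 42
  Job 4: processing = 20, completes at 62
Sum of completion times = 141
Average completion time = 141/4 = 35.25

35.25


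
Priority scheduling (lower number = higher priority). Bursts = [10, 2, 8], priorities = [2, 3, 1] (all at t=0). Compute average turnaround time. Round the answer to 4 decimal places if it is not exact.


Sort by priority (ascending = highest first):
Order: [(1, 8), (2, 10), (3, 2)]
Completion times:
  Priority 1, burst=8, C=8
  Priority 2, burst=10, C=18
  Priority 3, burst=2, C=20
Average turnaround = 46/3 = 15.3333

15.3333


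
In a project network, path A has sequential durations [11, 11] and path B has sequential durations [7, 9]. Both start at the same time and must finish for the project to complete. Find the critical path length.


Path A total = 11 + 11 = 22
Path B total = 7 + 9 = 16
Critical path = longest path = max(22, 16) = 22

22


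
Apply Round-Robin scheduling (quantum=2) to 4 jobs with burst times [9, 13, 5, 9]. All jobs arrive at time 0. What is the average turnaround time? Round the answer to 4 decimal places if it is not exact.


Time quantum = 2
Execution trace:
  J1 runs 2 units, time = 2
  J2 runs 2 units, time = 4
  J3 runs 2 units, time = 6
  J4 runs 2 units, time = 8
  J1 runs 2 units, time = 10
  J2 runs 2 units, time = 12
  J3 runs 2 units, time = 14
  J4 runs 2 units, time = 16
  J1 runs 2 units, time = 18
  J2 runs 2 units, time = 20
  J3 runs 1 units, time = 21
  J4 runs 2 units, time = 23
  J1 runs 2 units, time = 25
  J2 runs 2 units, time = 27
  J4 runs 2 units, time = 29
  J1 runs 1 units, time = 30
  J2 runs 2 units, time = 32
  J4 runs 1 units, time = 33
  J2 runs 2 units, time = 35
  J2 runs 1 units, time = 36
Finish times: [30, 36, 21, 33]
Average turnaround = 120/4 = 30.0

30.0


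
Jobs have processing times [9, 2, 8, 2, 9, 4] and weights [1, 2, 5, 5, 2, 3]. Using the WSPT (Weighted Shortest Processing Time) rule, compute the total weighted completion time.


Compute p/w ratios and sort ascending (WSPT): [(2, 5), (2, 2), (4, 3), (8, 5), (9, 2), (9, 1)]
Compute weighted completion times:
  Job (p=2,w=5): C=2, w*C=5*2=10
  Job (p=2,w=2): C=4, w*C=2*4=8
  Job (p=4,w=3): C=8, w*C=3*8=24
  Job (p=8,w=5): C=16, w*C=5*16=80
  Job (p=9,w=2): C=25, w*C=2*25=50
  Job (p=9,w=1): C=34, w*C=1*34=34
Total weighted completion time = 206

206


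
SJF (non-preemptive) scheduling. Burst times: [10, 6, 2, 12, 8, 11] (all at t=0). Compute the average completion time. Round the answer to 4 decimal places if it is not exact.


SJF order (ascending): [2, 6, 8, 10, 11, 12]
Completion times:
  Job 1: burst=2, C=2
  Job 2: burst=6, C=8
  Job 3: burst=8, C=16
  Job 4: burst=10, C=26
  Job 5: burst=11, C=37
  Job 6: burst=12, C=49
Average completion = 138/6 = 23.0

23.0


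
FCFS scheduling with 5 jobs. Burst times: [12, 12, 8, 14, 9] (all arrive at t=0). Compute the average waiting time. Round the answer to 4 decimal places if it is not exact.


FCFS order (as given): [12, 12, 8, 14, 9]
Waiting times:
  Job 1: wait = 0
  Job 2: wait = 12
  Job 3: wait = 24
  Job 4: wait = 32
  Job 5: wait = 46
Sum of waiting times = 114
Average waiting time = 114/5 = 22.8

22.8


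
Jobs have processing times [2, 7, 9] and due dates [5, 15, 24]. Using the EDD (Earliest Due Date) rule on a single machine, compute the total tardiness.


Sort by due date (EDD order): [(2, 5), (7, 15), (9, 24)]
Compute completion times and tardiness:
  Job 1: p=2, d=5, C=2, tardiness=max(0,2-5)=0
  Job 2: p=7, d=15, C=9, tardiness=max(0,9-15)=0
  Job 3: p=9, d=24, C=18, tardiness=max(0,18-24)=0
Total tardiness = 0

0


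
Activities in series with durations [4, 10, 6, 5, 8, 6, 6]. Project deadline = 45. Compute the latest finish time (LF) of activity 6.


LF(activity 6) = deadline - sum of successor durations
Successors: activities 7 through 7 with durations [6]
Sum of successor durations = 6
LF = 45 - 6 = 39

39


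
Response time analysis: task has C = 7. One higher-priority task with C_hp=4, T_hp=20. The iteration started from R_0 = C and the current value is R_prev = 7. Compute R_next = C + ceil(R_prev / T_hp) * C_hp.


R_next = C + ceil(R_prev / T_hp) * C_hp
ceil(7 / 20) = ceil(0.35) = 1
Interference = 1 * 4 = 4
R_next = 7 + 4 = 11

11


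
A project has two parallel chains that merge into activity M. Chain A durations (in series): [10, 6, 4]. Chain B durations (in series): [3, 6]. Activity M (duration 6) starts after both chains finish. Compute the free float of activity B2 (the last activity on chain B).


ES(B2) = sum of predecessors on chain B = 3
EF(B2) = ES + duration = 3 + 6 = 9
Successor of B2 is M. ES(M) = max(sum(A), sum(B)) = max(20, 9) = 20
Free float = ES(successor) - EF(current) = 20 - 9 = 11

11


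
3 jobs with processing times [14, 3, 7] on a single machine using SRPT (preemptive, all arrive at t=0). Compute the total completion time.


Since all jobs arrive at t=0, SRPT equals SPT ordering.
SPT order: [3, 7, 14]
Completion times:
  Job 1: p=3, C=3
  Job 2: p=7, C=10
  Job 3: p=14, C=24
Total completion time = 3 + 10 + 24 = 37

37


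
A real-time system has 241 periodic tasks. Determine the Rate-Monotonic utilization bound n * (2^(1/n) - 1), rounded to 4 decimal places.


Compute 2^(1/241) = 1.0028802694
Subtract 1: 1.0028802694 - 1 = 0.0028802694
Multiply by n: 241 * 0.0028802694 = 0.6941449254
Round to 4 dp: 0.6941

0.6941


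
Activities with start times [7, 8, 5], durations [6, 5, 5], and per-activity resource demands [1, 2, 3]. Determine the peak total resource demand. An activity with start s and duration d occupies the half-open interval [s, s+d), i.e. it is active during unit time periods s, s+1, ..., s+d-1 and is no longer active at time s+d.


Each activity i is active on [start_i, start_i + duration_i).
Compute total resource usage per time slot:
  t=0: active resources = [], total = 0
  t=1: active resources = [], total = 0
  t=2: active resources = [], total = 0
  t=3: active resources = [], total = 0
  t=4: active resources = [], total = 0
  t=5: active resources = [3], total = 3
  t=6: active resources = [3], total = 3
  t=7: active resources = [1, 3], total = 4
  t=8: active resources = [1, 2, 3], total = 6
  t=9: active resources = [1, 2, 3], total = 6
  t=10: active resources = [1, 2], total = 3
  t=11: active resources = [1, 2], total = 3
  t=12: active resources = [1, 2], total = 3
Peak resource demand = 6

6


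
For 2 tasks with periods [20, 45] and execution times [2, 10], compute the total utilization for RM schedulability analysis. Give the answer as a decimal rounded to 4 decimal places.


Compute individual utilizations (exact fractions):
  Task 1: C/T = 2/20 = 1/10 (approx. 0.1)
  Task 2: C/T = 10/45 = 2/9 (approx. 0.2222)
Total utilization U = 1/10 + 2/9 = 29/90
Rounded to 4 decimal places: U = 0.3222
RM (Liu & Layland) bound for 2 tasks = 0.828427; compare with U = 29/90 (approx. 0.322222)
U <= bound, so schedulable by RM sufficient condition.

0.3222


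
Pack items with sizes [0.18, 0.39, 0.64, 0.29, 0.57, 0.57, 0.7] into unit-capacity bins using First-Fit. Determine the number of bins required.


Place items sequentially using First-Fit:
  Item 0.18 -> new Bin 1
  Item 0.39 -> Bin 1 (now 0.57)
  Item 0.64 -> new Bin 2
  Item 0.29 -> Bin 1 (now 0.86)
  Item 0.57 -> new Bin 3
  Item 0.57 -> new Bin 4
  Item 0.7 -> new Bin 5
Total bins used = 5

5


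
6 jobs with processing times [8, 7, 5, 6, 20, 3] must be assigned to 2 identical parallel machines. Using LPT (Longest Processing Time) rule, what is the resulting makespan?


Sort jobs in decreasing order (LPT): [20, 8, 7, 6, 5, 3]
Assign each job to the least loaded machine:
  Machine 1: jobs [20, 5], load = 25
  Machine 2: jobs [8, 7, 6, 3], load = 24
Makespan = max load = 25

25


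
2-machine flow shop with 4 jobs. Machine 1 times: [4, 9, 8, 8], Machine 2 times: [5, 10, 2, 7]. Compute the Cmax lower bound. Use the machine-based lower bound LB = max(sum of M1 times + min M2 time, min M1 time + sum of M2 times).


LB1 = sum(M1 times) + min(M2 times) = 29 + 2 = 31
LB2 = min(M1 times) + sum(M2 times) = 4 + 24 = 28
Lower bound = max(LB1, LB2) = max(31, 28) = 31

31


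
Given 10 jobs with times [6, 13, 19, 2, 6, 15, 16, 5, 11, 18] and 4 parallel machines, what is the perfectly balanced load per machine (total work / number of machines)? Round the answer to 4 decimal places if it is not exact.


Total processing time = 6 + 13 + 19 + 2 + 6 + 15 + 16 + 5 + 11 + 18 = 111
Number of machines = 4
Ideal balanced load = 111 / 4 = 27.75

27.75


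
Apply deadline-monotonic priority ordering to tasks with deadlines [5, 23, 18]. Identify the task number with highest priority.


Sort tasks by relative deadline (ascending):
  Task 1: deadline = 5
  Task 3: deadline = 18
  Task 2: deadline = 23
Priority order (highest first): [1, 3, 2]
Highest priority task = 1

1


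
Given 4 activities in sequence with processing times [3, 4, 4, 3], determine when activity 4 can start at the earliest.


Activity 4 starts after activities 1 through 3 complete.
Predecessor durations: [3, 4, 4]
ES = 3 + 4 + 4 = 11

11


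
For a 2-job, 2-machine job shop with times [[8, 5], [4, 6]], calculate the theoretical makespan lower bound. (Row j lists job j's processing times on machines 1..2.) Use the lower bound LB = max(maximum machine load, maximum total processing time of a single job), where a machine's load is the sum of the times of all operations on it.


Machine loads:
  Machine 1: 8 + 4 = 12
  Machine 2: 5 + 6 = 11
Max machine load = 12
Job totals:
  Job 1: 13
  Job 2: 10
Max job total = 13
Lower bound = max(12, 13) = 13

13


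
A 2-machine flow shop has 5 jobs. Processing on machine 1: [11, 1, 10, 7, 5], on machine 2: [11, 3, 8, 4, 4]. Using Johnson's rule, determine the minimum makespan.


Apply Johnson's rule:
  Group 1 (a <= b): [(2, 1, 3), (1, 11, 11)]
  Group 2 (a > b): [(3, 10, 8), (4, 7, 4), (5, 5, 4)]
Optimal job order: [2, 1, 3, 4, 5]
Schedule:
  Job 2: M1 done at 1, M2 done at 4
  Job 1: M1 done at 12, M2 done at 23
  Job 3: M1 done at 22, M2 done at 31
  Job 4: M1 done at 29, M2 done at 35
  Job 5: M1 done at 34, M2 done at 39
Makespan = 39

39


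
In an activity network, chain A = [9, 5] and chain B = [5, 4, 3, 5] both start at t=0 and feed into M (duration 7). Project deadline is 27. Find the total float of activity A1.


Forward pass: ES(A1) = sum of predecessors on chain A = 0
EF = ES + duration = 0 + 9 = 9
Backward pass: LF(M) = deadline = 27; LS(M) = 27 - 7 = 20
LF(A1) = LS(M) - sum(successors on chain A) = 20 - 5 = 15
LS = LF - duration = 15 - 9 = 6
Total float = LS - ES = 6 - 0 = 6

6


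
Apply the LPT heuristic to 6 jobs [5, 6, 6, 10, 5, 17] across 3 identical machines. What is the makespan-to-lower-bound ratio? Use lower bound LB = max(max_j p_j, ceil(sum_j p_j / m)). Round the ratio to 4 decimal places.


LPT order: [17, 10, 6, 6, 5, 5]
Machine loads after assignment: [17, 15, 17]
LPT makespan = 17
Lower bound = max(max_job, ceil(total/3)) = max(17, 17) = 17
Ratio = 17 / 17 = 1.0

1.0


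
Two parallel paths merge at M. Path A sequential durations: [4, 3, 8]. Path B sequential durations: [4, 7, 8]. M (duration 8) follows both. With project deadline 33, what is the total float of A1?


Forward pass: ES(A1) = sum of predecessors on chain A = 0
EF = ES + duration = 0 + 4 = 4
Backward pass: LF(M) = deadline = 33; LS(M) = 33 - 8 = 25
LF(A1) = LS(M) - sum(successors on chain A) = 25 - 11 = 14
LS = LF - duration = 14 - 4 = 10
Total float = LS - ES = 10 - 0 = 10

10


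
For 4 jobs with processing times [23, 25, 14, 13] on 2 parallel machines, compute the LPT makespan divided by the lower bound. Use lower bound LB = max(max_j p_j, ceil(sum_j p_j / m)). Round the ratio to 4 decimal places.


LPT order: [25, 23, 14, 13]
Machine loads after assignment: [38, 37]
LPT makespan = 38
Lower bound = max(max_job, ceil(total/2)) = max(25, 38) = 38
Ratio = 38 / 38 = 1.0

1.0


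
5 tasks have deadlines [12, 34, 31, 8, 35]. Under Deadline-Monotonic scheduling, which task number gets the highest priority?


Sort tasks by relative deadline (ascending):
  Task 4: deadline = 8
  Task 1: deadline = 12
  Task 3: deadline = 31
  Task 2: deadline = 34
  Task 5: deadline = 35
Priority order (highest first): [4, 1, 3, 2, 5]
Highest priority task = 4

4


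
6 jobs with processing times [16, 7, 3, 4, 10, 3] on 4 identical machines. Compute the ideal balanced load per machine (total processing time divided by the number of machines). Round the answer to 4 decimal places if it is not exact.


Total processing time = 16 + 7 + 3 + 4 + 10 + 3 = 43
Number of machines = 4
Ideal balanced load = 43 / 4 = 10.75

10.75


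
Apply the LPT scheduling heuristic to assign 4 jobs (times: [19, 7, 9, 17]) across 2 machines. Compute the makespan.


Sort jobs in decreasing order (LPT): [19, 17, 9, 7]
Assign each job to the least loaded machine:
  Machine 1: jobs [19, 7], load = 26
  Machine 2: jobs [17, 9], load = 26
Makespan = max load = 26

26


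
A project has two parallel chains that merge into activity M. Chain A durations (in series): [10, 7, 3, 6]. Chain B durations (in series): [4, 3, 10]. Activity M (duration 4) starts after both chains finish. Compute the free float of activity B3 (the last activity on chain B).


ES(B3) = sum of predecessors on chain B = 7
EF(B3) = ES + duration = 7 + 10 = 17
Successor of B3 is M. ES(M) = max(sum(A), sum(B)) = max(26, 17) = 26
Free float = ES(successor) - EF(current) = 26 - 17 = 9

9


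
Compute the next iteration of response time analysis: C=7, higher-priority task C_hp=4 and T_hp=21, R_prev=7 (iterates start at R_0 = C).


R_next = C + ceil(R_prev / T_hp) * C_hp
ceil(7 / 21) = ceil(0.3333) = 1
Interference = 1 * 4 = 4
R_next = 7 + 4 = 11

11


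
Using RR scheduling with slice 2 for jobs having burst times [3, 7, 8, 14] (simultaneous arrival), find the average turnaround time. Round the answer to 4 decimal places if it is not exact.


Time quantum = 2
Execution trace:
  J1 runs 2 units, time = 2
  J2 runs 2 units, time = 4
  J3 runs 2 units, time = 6
  J4 runs 2 units, time = 8
  J1 runs 1 units, time = 9
  J2 runs 2 units, time = 11
  J3 runs 2 units, time = 13
  J4 runs 2 units, time = 15
  J2 runs 2 units, time = 17
  J3 runs 2 units, time = 19
  J4 runs 2 units, time = 21
  J2 runs 1 units, time = 22
  J3 runs 2 units, time = 24
  J4 runs 2 units, time = 26
  J4 runs 2 units, time = 28
  J4 runs 2 units, time = 30
  J4 runs 2 units, time = 32
Finish times: [9, 22, 24, 32]
Average turnaround = 87/4 = 21.75

21.75


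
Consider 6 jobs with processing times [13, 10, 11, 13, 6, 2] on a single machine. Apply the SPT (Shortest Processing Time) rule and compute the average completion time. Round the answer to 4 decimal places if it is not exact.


Sort jobs by processing time (SPT order): [2, 6, 10, 11, 13, 13]
Compute completion times sequentially:
  Job 1: processing = 2, completes at 2
  Job 2: processing = 6, completes at 8
  Job 3: processing = 10, completes at 18
  Job 4: processing = 11, completes at 29
  Job 5: processing = 13, completes at 42
  Job 6: processing = 13, completes at 55
Sum of completion times = 154
Average completion time = 154/6 = 25.6667

25.6667


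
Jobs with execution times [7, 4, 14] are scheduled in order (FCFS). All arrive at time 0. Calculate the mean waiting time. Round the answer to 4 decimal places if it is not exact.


FCFS order (as given): [7, 4, 14]
Waiting times:
  Job 1: wait = 0
  Job 2: wait = 7
  Job 3: wait = 11
Sum of waiting times = 18
Average waiting time = 18/3 = 6.0

6.0


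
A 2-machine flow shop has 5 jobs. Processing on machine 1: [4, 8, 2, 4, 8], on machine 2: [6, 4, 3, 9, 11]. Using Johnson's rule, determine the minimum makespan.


Apply Johnson's rule:
  Group 1 (a <= b): [(3, 2, 3), (1, 4, 6), (4, 4, 9), (5, 8, 11)]
  Group 2 (a > b): [(2, 8, 4)]
Optimal job order: [3, 1, 4, 5, 2]
Schedule:
  Job 3: M1 done at 2, M2 done at 5
  Job 1: M1 done at 6, M2 done at 12
  Job 4: M1 done at 10, M2 done at 21
  Job 5: M1 done at 18, M2 done at 32
  Job 2: M1 done at 26, M2 done at 36
Makespan = 36

36


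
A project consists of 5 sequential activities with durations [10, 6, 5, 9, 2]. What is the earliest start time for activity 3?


Activity 3 starts after activities 1 through 2 complete.
Predecessor durations: [10, 6]
ES = 10 + 6 = 16

16


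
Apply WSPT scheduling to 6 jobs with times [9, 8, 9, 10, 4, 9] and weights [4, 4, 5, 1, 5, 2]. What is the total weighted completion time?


Compute p/w ratios and sort ascending (WSPT): [(4, 5), (9, 5), (8, 4), (9, 4), (9, 2), (10, 1)]
Compute weighted completion times:
  Job (p=4,w=5): C=4, w*C=5*4=20
  Job (p=9,w=5): C=13, w*C=5*13=65
  Job (p=8,w=4): C=21, w*C=4*21=84
  Job (p=9,w=4): C=30, w*C=4*30=120
  Job (p=9,w=2): C=39, w*C=2*39=78
  Job (p=10,w=1): C=49, w*C=1*49=49
Total weighted completion time = 416

416


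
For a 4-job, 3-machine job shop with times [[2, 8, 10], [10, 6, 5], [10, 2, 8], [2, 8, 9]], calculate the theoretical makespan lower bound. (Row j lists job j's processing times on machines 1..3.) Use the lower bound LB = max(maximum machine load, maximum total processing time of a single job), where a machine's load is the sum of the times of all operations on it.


Machine loads:
  Machine 1: 2 + 10 + 10 + 2 = 24
  Machine 2: 8 + 6 + 2 + 8 = 24
  Machine 3: 10 + 5 + 8 + 9 = 32
Max machine load = 32
Job totals:
  Job 1: 20
  Job 2: 21
  Job 3: 20
  Job 4: 19
Max job total = 21
Lower bound = max(32, 21) = 32

32


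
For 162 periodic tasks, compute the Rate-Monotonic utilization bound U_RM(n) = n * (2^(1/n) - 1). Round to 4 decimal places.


Compute 2^(1/162) = 1.0042878529
Subtract 1: 1.0042878529 - 1 = 0.0042878529
Multiply by n: 162 * 0.0042878529 = 0.6946321698
Round to 4 dp: 0.6946

0.6946


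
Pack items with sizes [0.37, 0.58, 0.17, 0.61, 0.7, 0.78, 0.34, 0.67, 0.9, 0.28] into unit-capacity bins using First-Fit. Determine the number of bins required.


Place items sequentially using First-Fit:
  Item 0.37 -> new Bin 1
  Item 0.58 -> Bin 1 (now 0.95)
  Item 0.17 -> new Bin 2
  Item 0.61 -> Bin 2 (now 0.78)
  Item 0.7 -> new Bin 3
  Item 0.78 -> new Bin 4
  Item 0.34 -> new Bin 5
  Item 0.67 -> new Bin 6
  Item 0.9 -> new Bin 7
  Item 0.28 -> Bin 3 (now 0.98)
Total bins used = 7

7


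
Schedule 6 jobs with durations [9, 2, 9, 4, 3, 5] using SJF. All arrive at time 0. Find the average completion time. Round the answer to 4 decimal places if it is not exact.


SJF order (ascending): [2, 3, 4, 5, 9, 9]
Completion times:
  Job 1: burst=2, C=2
  Job 2: burst=3, C=5
  Job 3: burst=4, C=9
  Job 4: burst=5, C=14
  Job 5: burst=9, C=23
  Job 6: burst=9, C=32
Average completion = 85/6 = 14.1667

14.1667


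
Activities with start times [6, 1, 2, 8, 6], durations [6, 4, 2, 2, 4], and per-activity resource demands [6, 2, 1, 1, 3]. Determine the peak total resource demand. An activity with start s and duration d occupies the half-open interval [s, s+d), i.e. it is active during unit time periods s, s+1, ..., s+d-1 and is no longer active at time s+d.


Each activity i is active on [start_i, start_i + duration_i).
Compute total resource usage per time slot:
  t=0: active resources = [], total = 0
  t=1: active resources = [2], total = 2
  t=2: active resources = [2, 1], total = 3
  t=3: active resources = [2, 1], total = 3
  t=4: active resources = [2], total = 2
  t=5: active resources = [], total = 0
  t=6: active resources = [6, 3], total = 9
  t=7: active resources = [6, 3], total = 9
  t=8: active resources = [6, 1, 3], total = 10
  t=9: active resources = [6, 1, 3], total = 10
  t=10: active resources = [6], total = 6
  t=11: active resources = [6], total = 6
Peak resource demand = 10

10


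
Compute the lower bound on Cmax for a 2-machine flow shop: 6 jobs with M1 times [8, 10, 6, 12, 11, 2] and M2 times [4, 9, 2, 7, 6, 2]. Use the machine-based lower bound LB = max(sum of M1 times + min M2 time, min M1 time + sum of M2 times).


LB1 = sum(M1 times) + min(M2 times) = 49 + 2 = 51
LB2 = min(M1 times) + sum(M2 times) = 2 + 30 = 32
Lower bound = max(LB1, LB2) = max(51, 32) = 51

51


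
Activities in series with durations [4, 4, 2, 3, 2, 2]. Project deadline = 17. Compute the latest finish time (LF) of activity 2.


LF(activity 2) = deadline - sum of successor durations
Successors: activities 3 through 6 with durations [2, 3, 2, 2]
Sum of successor durations = 9
LF = 17 - 9 = 8

8


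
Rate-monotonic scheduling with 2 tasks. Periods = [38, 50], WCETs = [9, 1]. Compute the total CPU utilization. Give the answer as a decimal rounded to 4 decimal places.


Compute individual utilizations (exact fractions):
  Task 1: C/T = 9/38 (approx. 0.2368)
  Task 2: C/T = 1/50 (approx. 0.02)
Total utilization U = 9/38 + 1/50 = 122/475
Rounded to 4 decimal places: U = 0.2568
RM (Liu & Layland) bound for 2 tasks = 0.828427; compare with U = 122/475 (approx. 0.256842)
U <= bound, so schedulable by RM sufficient condition.

0.2568


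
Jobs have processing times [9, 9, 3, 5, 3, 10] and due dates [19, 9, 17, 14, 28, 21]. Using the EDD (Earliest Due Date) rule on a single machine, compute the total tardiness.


Sort by due date (EDD order): [(9, 9), (5, 14), (3, 17), (9, 19), (10, 21), (3, 28)]
Compute completion times and tardiness:
  Job 1: p=9, d=9, C=9, tardiness=max(0,9-9)=0
  Job 2: p=5, d=14, C=14, tardiness=max(0,14-14)=0
  Job 3: p=3, d=17, C=17, tardiness=max(0,17-17)=0
  Job 4: p=9, d=19, C=26, tardiness=max(0,26-19)=7
  Job 5: p=10, d=21, C=36, tardiness=max(0,36-21)=15
  Job 6: p=3, d=28, C=39, tardiness=max(0,39-28)=11
Total tardiness = 33

33


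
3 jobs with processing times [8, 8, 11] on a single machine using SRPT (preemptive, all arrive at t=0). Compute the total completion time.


Since all jobs arrive at t=0, SRPT equals SPT ordering.
SPT order: [8, 8, 11]
Completion times:
  Job 1: p=8, C=8
  Job 2: p=8, C=16
  Job 3: p=11, C=27
Total completion time = 8 + 16 + 27 = 51

51


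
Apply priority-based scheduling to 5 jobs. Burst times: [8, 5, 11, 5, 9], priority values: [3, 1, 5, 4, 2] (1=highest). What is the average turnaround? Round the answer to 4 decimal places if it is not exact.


Sort by priority (ascending = highest first):
Order: [(1, 5), (2, 9), (3, 8), (4, 5), (5, 11)]
Completion times:
  Priority 1, burst=5, C=5
  Priority 2, burst=9, C=14
  Priority 3, burst=8, C=22
  Priority 4, burst=5, C=27
  Priority 5, burst=11, C=38
Average turnaround = 106/5 = 21.2

21.2


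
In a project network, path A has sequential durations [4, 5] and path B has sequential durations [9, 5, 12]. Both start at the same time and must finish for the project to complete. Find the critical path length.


Path A total = 4 + 5 = 9
Path B total = 9 + 5 + 12 = 26
Critical path = longest path = max(9, 26) = 26

26


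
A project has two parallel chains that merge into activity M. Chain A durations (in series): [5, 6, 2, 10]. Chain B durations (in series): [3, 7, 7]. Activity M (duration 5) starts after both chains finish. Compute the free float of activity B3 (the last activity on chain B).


ES(B3) = sum of predecessors on chain B = 10
EF(B3) = ES + duration = 10 + 7 = 17
Successor of B3 is M. ES(M) = max(sum(A), sum(B)) = max(23, 17) = 23
Free float = ES(successor) - EF(current) = 23 - 17 = 6

6


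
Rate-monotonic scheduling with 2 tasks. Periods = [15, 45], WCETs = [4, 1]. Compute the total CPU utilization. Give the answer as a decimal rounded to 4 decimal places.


Compute individual utilizations (exact fractions):
  Task 1: C/T = 4/15 (approx. 0.2667)
  Task 2: C/T = 1/45 (approx. 0.0222)
Total utilization U = 4/15 + 1/45 = 13/45
Rounded to 4 decimal places: U = 0.2889
RM (Liu & Layland) bound for 2 tasks = 0.828427; compare with U = 13/45 (approx. 0.288889)
U <= bound, so schedulable by RM sufficient condition.

0.2889


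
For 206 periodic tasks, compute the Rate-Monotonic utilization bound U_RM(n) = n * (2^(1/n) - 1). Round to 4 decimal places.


Compute 2^(1/206) = 1.0033704594
Subtract 1: 1.0033704594 - 1 = 0.0033704594
Multiply by n: 206 * 0.0033704594 = 0.6943146364
Round to 4 dp: 0.6943

0.6943


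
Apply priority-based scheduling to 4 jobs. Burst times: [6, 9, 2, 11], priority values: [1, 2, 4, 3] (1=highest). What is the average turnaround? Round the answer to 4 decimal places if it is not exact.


Sort by priority (ascending = highest first):
Order: [(1, 6), (2, 9), (3, 11), (4, 2)]
Completion times:
  Priority 1, burst=6, C=6
  Priority 2, burst=9, C=15
  Priority 3, burst=11, C=26
  Priority 4, burst=2, C=28
Average turnaround = 75/4 = 18.75

18.75


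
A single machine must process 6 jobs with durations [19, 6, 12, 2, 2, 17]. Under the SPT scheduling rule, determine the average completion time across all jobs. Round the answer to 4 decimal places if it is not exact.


Sort jobs by processing time (SPT order): [2, 2, 6, 12, 17, 19]
Compute completion times sequentially:
  Job 1: processing = 2, completes at 2
  Job 2: processing = 2, completes at 4
  Job 3: processing = 6, completes at 10
  Job 4: processing = 12, completes at 22
  Job 5: processing = 17, completes at 39
  Job 6: processing = 19, completes at 58
Sum of completion times = 135
Average completion time = 135/6 = 22.5

22.5


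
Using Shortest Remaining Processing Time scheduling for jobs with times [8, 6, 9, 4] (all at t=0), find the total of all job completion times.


Since all jobs arrive at t=0, SRPT equals SPT ordering.
SPT order: [4, 6, 8, 9]
Completion times:
  Job 1: p=4, C=4
  Job 2: p=6, C=10
  Job 3: p=8, C=18
  Job 4: p=9, C=27
Total completion time = 4 + 10 + 18 + 27 = 59

59


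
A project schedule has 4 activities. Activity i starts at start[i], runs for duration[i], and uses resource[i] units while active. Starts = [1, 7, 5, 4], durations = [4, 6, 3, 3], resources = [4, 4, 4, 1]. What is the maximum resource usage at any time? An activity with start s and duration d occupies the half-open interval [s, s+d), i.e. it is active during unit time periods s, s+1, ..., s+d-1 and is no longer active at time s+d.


Each activity i is active on [start_i, start_i + duration_i).
Compute total resource usage per time slot:
  t=0: active resources = [], total = 0
  t=1: active resources = [4], total = 4
  t=2: active resources = [4], total = 4
  t=3: active resources = [4], total = 4
  t=4: active resources = [4, 1], total = 5
  t=5: active resources = [4, 1], total = 5
  t=6: active resources = [4, 1], total = 5
  t=7: active resources = [4, 4], total = 8
  t=8: active resources = [4], total = 4
  t=9: active resources = [4], total = 4
  t=10: active resources = [4], total = 4
  t=11: active resources = [4], total = 4
  t=12: active resources = [4], total = 4
Peak resource demand = 8

8


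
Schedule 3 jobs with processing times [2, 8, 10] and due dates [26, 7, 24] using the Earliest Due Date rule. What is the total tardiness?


Sort by due date (EDD order): [(8, 7), (10, 24), (2, 26)]
Compute completion times and tardiness:
  Job 1: p=8, d=7, C=8, tardiness=max(0,8-7)=1
  Job 2: p=10, d=24, C=18, tardiness=max(0,18-24)=0
  Job 3: p=2, d=26, C=20, tardiness=max(0,20-26)=0
Total tardiness = 1

1


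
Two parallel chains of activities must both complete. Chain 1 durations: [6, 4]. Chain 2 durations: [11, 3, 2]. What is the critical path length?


Path A total = 6 + 4 = 10
Path B total = 11 + 3 + 2 = 16
Critical path = longest path = max(10, 16) = 16

16


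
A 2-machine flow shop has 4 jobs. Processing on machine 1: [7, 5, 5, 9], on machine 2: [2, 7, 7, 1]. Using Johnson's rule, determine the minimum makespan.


Apply Johnson's rule:
  Group 1 (a <= b): [(2, 5, 7), (3, 5, 7)]
  Group 2 (a > b): [(1, 7, 2), (4, 9, 1)]
Optimal job order: [2, 3, 1, 4]
Schedule:
  Job 2: M1 done at 5, M2 done at 12
  Job 3: M1 done at 10, M2 done at 19
  Job 1: M1 done at 17, M2 done at 21
  Job 4: M1 done at 26, M2 done at 27
Makespan = 27

27


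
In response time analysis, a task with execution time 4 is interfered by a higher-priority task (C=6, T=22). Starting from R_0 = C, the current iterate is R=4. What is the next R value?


R_next = C + ceil(R_prev / T_hp) * C_hp
ceil(4 / 22) = ceil(0.1818) = 1
Interference = 1 * 6 = 6
R_next = 4 + 6 = 10

10


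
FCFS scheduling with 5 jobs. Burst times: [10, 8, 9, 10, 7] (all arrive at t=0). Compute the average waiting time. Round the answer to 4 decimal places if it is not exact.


FCFS order (as given): [10, 8, 9, 10, 7]
Waiting times:
  Job 1: wait = 0
  Job 2: wait = 10
  Job 3: wait = 18
  Job 4: wait = 27
  Job 5: wait = 37
Sum of waiting times = 92
Average waiting time = 92/5 = 18.4

18.4


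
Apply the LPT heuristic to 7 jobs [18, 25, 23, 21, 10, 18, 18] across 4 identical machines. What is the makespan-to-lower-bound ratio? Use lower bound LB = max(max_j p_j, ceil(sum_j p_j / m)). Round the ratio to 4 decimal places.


LPT order: [25, 23, 21, 18, 18, 18, 10]
Machine loads after assignment: [25, 33, 39, 36]
LPT makespan = 39
Lower bound = max(max_job, ceil(total/4)) = max(25, 34) = 34
Ratio = 39 / 34 = 1.1471

1.1471


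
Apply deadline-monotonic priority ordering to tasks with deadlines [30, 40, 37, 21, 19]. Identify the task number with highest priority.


Sort tasks by relative deadline (ascending):
  Task 5: deadline = 19
  Task 4: deadline = 21
  Task 1: deadline = 30
  Task 3: deadline = 37
  Task 2: deadline = 40
Priority order (highest first): [5, 4, 1, 3, 2]
Highest priority task = 5

5


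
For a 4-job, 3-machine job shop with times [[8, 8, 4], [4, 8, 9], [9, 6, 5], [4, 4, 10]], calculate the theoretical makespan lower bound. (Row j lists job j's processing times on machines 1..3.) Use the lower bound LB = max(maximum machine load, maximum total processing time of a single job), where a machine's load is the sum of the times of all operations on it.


Machine loads:
  Machine 1: 8 + 4 + 9 + 4 = 25
  Machine 2: 8 + 8 + 6 + 4 = 26
  Machine 3: 4 + 9 + 5 + 10 = 28
Max machine load = 28
Job totals:
  Job 1: 20
  Job 2: 21
  Job 3: 20
  Job 4: 18
Max job total = 21
Lower bound = max(28, 21) = 28

28


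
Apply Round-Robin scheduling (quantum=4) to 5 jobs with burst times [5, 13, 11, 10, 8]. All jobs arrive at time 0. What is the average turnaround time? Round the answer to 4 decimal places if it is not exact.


Time quantum = 4
Execution trace:
  J1 runs 4 units, time = 4
  J2 runs 4 units, time = 8
  J3 runs 4 units, time = 12
  J4 runs 4 units, time = 16
  J5 runs 4 units, time = 20
  J1 runs 1 units, time = 21
  J2 runs 4 units, time = 25
  J3 runs 4 units, time = 29
  J4 runs 4 units, time = 33
  J5 runs 4 units, time = 37
  J2 runs 4 units, time = 41
  J3 runs 3 units, time = 44
  J4 runs 2 units, time = 46
  J2 runs 1 units, time = 47
Finish times: [21, 47, 44, 46, 37]
Average turnaround = 195/5 = 39.0

39.0


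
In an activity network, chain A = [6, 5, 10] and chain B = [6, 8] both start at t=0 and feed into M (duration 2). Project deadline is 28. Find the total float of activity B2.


Forward pass: ES(B2) = sum of predecessors on chain B = 6
EF = ES + duration = 6 + 8 = 14
Backward pass: LF(M) = deadline = 28; LS(M) = 28 - 2 = 26
LF(B2) = LS(M) - sum(successors on chain B) = 26 - 0 = 26
LS = LF - duration = 26 - 8 = 18
Total float = LS - ES = 18 - 6 = 12

12


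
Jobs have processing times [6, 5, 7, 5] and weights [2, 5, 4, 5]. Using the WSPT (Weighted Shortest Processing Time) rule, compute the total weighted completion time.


Compute p/w ratios and sort ascending (WSPT): [(5, 5), (5, 5), (7, 4), (6, 2)]
Compute weighted completion times:
  Job (p=5,w=5): C=5, w*C=5*5=25
  Job (p=5,w=5): C=10, w*C=5*10=50
  Job (p=7,w=4): C=17, w*C=4*17=68
  Job (p=6,w=2): C=23, w*C=2*23=46
Total weighted completion time = 189

189


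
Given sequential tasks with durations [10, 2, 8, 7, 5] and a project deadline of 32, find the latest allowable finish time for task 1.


LF(activity 1) = deadline - sum of successor durations
Successors: activities 2 through 5 with durations [2, 8, 7, 5]
Sum of successor durations = 22
LF = 32 - 22 = 10

10


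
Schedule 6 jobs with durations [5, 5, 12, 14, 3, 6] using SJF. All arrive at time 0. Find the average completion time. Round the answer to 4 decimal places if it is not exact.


SJF order (ascending): [3, 5, 5, 6, 12, 14]
Completion times:
  Job 1: burst=3, C=3
  Job 2: burst=5, C=8
  Job 3: burst=5, C=13
  Job 4: burst=6, C=19
  Job 5: burst=12, C=31
  Job 6: burst=14, C=45
Average completion = 119/6 = 19.8333

19.8333


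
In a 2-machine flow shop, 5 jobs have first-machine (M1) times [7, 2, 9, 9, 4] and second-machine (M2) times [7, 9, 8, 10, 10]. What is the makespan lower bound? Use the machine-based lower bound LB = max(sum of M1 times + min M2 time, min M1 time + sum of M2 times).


LB1 = sum(M1 times) + min(M2 times) = 31 + 7 = 38
LB2 = min(M1 times) + sum(M2 times) = 2 + 44 = 46
Lower bound = max(LB1, LB2) = max(38, 46) = 46

46


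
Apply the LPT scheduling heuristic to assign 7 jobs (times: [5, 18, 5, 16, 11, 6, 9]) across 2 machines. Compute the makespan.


Sort jobs in decreasing order (LPT): [18, 16, 11, 9, 6, 5, 5]
Assign each job to the least loaded machine:
  Machine 1: jobs [18, 9, 6], load = 33
  Machine 2: jobs [16, 11, 5, 5], load = 37
Makespan = max load = 37

37


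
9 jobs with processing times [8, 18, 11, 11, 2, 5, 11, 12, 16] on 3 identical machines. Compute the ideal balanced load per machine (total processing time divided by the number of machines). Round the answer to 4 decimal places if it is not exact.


Total processing time = 8 + 18 + 11 + 11 + 2 + 5 + 11 + 12 + 16 = 94
Number of machines = 3
Ideal balanced load = 94 / 3 = 31.3333

31.3333


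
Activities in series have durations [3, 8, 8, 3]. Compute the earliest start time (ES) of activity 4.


Activity 4 starts after activities 1 through 3 complete.
Predecessor durations: [3, 8, 8]
ES = 3 + 8 + 8 = 19

19


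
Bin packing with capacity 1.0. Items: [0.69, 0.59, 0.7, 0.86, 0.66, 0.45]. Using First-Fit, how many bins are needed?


Place items sequentially using First-Fit:
  Item 0.69 -> new Bin 1
  Item 0.59 -> new Bin 2
  Item 0.7 -> new Bin 3
  Item 0.86 -> new Bin 4
  Item 0.66 -> new Bin 5
  Item 0.45 -> new Bin 6
Total bins used = 6

6


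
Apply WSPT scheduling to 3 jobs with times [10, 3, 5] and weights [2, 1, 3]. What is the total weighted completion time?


Compute p/w ratios and sort ascending (WSPT): [(5, 3), (3, 1), (10, 2)]
Compute weighted completion times:
  Job (p=5,w=3): C=5, w*C=3*5=15
  Job (p=3,w=1): C=8, w*C=1*8=8
  Job (p=10,w=2): C=18, w*C=2*18=36
Total weighted completion time = 59

59


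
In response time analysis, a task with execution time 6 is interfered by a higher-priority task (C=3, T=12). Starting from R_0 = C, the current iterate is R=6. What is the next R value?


R_next = C + ceil(R_prev / T_hp) * C_hp
ceil(6 / 12) = ceil(0.5) = 1
Interference = 1 * 3 = 3
R_next = 6 + 3 = 9

9


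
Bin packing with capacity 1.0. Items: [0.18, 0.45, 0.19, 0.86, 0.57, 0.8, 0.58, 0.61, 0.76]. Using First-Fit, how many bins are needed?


Place items sequentially using First-Fit:
  Item 0.18 -> new Bin 1
  Item 0.45 -> Bin 1 (now 0.63)
  Item 0.19 -> Bin 1 (now 0.82)
  Item 0.86 -> new Bin 2
  Item 0.57 -> new Bin 3
  Item 0.8 -> new Bin 4
  Item 0.58 -> new Bin 5
  Item 0.61 -> new Bin 6
  Item 0.76 -> new Bin 7
Total bins used = 7

7


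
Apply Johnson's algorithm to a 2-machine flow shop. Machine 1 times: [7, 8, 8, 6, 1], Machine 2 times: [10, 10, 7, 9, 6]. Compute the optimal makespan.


Apply Johnson's rule:
  Group 1 (a <= b): [(5, 1, 6), (4, 6, 9), (1, 7, 10), (2, 8, 10)]
  Group 2 (a > b): [(3, 8, 7)]
Optimal job order: [5, 4, 1, 2, 3]
Schedule:
  Job 5: M1 done at 1, M2 done at 7
  Job 4: M1 done at 7, M2 done at 16
  Job 1: M1 done at 14, M2 done at 26
  Job 2: M1 done at 22, M2 done at 36
  Job 3: M1 done at 30, M2 done at 43
Makespan = 43

43


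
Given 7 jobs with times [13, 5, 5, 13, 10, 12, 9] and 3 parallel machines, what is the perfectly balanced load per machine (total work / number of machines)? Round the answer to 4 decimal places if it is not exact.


Total processing time = 13 + 5 + 5 + 13 + 10 + 12 + 9 = 67
Number of machines = 3
Ideal balanced load = 67 / 3 = 22.3333

22.3333


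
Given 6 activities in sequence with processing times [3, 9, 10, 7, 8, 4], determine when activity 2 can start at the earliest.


Activity 2 starts after activities 1 through 1 complete.
Predecessor durations: [3]
ES = 3 = 3

3


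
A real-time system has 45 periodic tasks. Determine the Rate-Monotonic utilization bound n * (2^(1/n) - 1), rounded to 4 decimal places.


Compute 2^(1/45) = 1.0155225125
Subtract 1: 1.0155225125 - 1 = 0.0155225125
Multiply by n: 45 * 0.0155225125 = 0.6985130625
Round to 4 dp: 0.6985

0.6985


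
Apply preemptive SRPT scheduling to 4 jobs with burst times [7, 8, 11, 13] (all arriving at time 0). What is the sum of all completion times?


Since all jobs arrive at t=0, SRPT equals SPT ordering.
SPT order: [7, 8, 11, 13]
Completion times:
  Job 1: p=7, C=7
  Job 2: p=8, C=15
  Job 3: p=11, C=26
  Job 4: p=13, C=39
Total completion time = 7 + 15 + 26 + 39 = 87

87


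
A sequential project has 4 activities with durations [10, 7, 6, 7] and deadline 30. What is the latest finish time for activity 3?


LF(activity 3) = deadline - sum of successor durations
Successors: activities 4 through 4 with durations [7]
Sum of successor durations = 7
LF = 30 - 7 = 23

23


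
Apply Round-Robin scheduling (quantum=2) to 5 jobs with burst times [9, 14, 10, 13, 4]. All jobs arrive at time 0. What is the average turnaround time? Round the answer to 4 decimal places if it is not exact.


Time quantum = 2
Execution trace:
  J1 runs 2 units, time = 2
  J2 runs 2 units, time = 4
  J3 runs 2 units, time = 6
  J4 runs 2 units, time = 8
  J5 runs 2 units, time = 10
  J1 runs 2 units, time = 12
  J2 runs 2 units, time = 14
  J3 runs 2 units, time = 16
  J4 runs 2 units, time = 18
  J5 runs 2 units, time = 20
  J1 runs 2 units, time = 22
  J2 runs 2 units, time = 24
  J3 runs 2 units, time = 26
  J4 runs 2 units, time = 28
  J1 runs 2 units, time = 30
  J2 runs 2 units, time = 32
  J3 runs 2 units, time = 34
  J4 runs 2 units, time = 36
  J1 runs 1 units, time = 37
  J2 runs 2 units, time = 39
  J3 runs 2 units, time = 41
  J4 runs 2 units, time = 43
  J2 runs 2 units, time = 45
  J4 runs 2 units, time = 47
  J2 runs 2 units, time = 49
  J4 runs 1 units, time = 50
Finish times: [37, 49, 41, 50, 20]
Average turnaround = 197/5 = 39.4

39.4


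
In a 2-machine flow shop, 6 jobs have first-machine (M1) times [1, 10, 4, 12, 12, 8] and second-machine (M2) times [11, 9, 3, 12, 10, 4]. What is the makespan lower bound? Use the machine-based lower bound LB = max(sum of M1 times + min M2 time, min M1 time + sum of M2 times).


LB1 = sum(M1 times) + min(M2 times) = 47 + 3 = 50
LB2 = min(M1 times) + sum(M2 times) = 1 + 49 = 50
Lower bound = max(LB1, LB2) = max(50, 50) = 50

50
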